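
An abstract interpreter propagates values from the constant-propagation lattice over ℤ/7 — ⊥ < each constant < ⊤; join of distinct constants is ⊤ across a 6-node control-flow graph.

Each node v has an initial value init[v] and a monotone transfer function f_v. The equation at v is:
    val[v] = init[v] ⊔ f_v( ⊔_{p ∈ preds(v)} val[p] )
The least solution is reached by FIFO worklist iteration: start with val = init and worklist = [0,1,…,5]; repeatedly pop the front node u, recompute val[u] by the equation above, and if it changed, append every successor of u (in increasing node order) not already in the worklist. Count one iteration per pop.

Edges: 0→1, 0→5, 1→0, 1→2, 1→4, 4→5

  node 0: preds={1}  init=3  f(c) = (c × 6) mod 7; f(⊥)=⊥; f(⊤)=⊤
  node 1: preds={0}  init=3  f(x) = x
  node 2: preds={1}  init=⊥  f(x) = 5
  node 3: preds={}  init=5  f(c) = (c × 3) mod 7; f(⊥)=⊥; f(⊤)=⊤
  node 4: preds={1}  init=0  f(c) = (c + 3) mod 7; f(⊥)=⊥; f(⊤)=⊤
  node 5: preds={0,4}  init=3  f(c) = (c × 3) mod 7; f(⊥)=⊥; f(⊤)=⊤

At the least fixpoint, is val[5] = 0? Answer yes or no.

Iteration log — 7 steps:
  step 1. node 0  ⊔preds=3  new=⊤  old=3  +wl: 
  step 2. node 1  ⊔preds=⊤  new=⊤  old=3  +wl: 0
  step 3. node 2  ⊔preds=⊤  new=5  old=⊥  +wl: 
  step 4. node 3  ⊔preds=⊥  new=5  stable
  step 5. node 4  ⊔preds=⊤  new=⊤  old=0  +wl: 
  step 6. node 5  ⊔preds=⊤  new=⊤  old=3  +wl: 
  step 7. node 0  ⊔preds=⊤  new=⊤  stable

Least fixpoint reached:
  node 0: ⊤
  node 1: ⊤
  node 2: 5
  node 3: 5
  node 4: ⊤
  node 5: ⊤

no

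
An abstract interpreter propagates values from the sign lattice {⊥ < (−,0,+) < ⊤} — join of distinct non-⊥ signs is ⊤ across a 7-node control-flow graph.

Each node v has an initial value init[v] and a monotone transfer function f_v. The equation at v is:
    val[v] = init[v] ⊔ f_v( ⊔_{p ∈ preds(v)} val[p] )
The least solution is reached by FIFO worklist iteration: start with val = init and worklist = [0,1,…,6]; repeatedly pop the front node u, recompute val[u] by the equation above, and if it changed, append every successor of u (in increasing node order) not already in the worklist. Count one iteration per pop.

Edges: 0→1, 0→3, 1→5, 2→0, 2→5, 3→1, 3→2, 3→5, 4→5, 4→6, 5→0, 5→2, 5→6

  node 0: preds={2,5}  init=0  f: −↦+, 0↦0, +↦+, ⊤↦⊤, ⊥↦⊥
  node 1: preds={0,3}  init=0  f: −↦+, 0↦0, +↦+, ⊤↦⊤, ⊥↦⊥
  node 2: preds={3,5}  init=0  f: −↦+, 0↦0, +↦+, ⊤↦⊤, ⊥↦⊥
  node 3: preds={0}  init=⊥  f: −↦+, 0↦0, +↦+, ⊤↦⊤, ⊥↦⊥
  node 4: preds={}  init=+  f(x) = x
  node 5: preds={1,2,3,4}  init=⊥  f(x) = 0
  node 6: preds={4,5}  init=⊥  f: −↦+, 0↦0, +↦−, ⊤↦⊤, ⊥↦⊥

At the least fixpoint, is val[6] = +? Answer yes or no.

no

Iteration log — 10 steps:
  step 1. node 0  ⊔preds=0  new=0  stable
  step 2. node 1  ⊔preds=0  new=0  stable
  step 3. node 2  ⊔preds=⊥  new=0  stable
  step 4. node 3  ⊔preds=0  new=0  old=⊥  +wl: 1,2
  step 5. node 4  ⊔preds=⊥  new=+  stable
  step 6. node 5  ⊔preds=⊤  new=0  old=⊥  +wl: 0
  step 7. node 6  ⊔preds=⊤  new=⊤  old=⊥  +wl: 
  step 8. node 1  ⊔preds=0  new=0  stable
  step 9. node 2  ⊔preds=0  new=0  stable
  step 10. node 0  ⊔preds=0  new=0  stable

Least fixpoint reached:
  node 0: 0
  node 1: 0
  node 2: 0
  node 3: 0
  node 4: +
  node 5: 0
  node 6: ⊤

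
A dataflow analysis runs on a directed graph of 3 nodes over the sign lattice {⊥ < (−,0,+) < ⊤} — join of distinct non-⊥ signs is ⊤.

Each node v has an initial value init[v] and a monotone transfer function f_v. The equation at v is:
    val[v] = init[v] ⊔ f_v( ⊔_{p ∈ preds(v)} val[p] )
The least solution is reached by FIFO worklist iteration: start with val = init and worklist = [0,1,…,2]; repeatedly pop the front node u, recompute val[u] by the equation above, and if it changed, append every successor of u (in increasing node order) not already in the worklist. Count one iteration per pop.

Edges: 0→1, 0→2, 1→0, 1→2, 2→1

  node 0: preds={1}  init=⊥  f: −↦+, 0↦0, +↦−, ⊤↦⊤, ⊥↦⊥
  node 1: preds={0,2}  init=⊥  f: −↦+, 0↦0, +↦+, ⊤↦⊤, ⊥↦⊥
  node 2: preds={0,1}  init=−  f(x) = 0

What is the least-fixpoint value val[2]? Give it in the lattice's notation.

⊤

Iteration log — 9 steps:
  step 1. node 0  ⊔preds=⊥  new=⊥  stable
  step 2. node 1  ⊔preds=−  new=+  old=⊥  +wl: 0
  step 3. node 2  ⊔preds=+  new=⊤  old=−  +wl: 1
  step 4. node 0  ⊔preds=+  new=−  old=⊥  +wl: 2
  step 5. node 1  ⊔preds=⊤  new=⊤  old=+  +wl: 0
  step 6. node 2  ⊔preds=⊤  new=⊤  stable
  step 7. node 0  ⊔preds=⊤  new=⊤  old=−  +wl: 1,2
  step 8. node 1  ⊔preds=⊤  new=⊤  stable
  step 9. node 2  ⊔preds=⊤  new=⊤  stable

Least fixpoint reached:
  node 0: ⊤
  node 1: ⊤
  node 2: ⊤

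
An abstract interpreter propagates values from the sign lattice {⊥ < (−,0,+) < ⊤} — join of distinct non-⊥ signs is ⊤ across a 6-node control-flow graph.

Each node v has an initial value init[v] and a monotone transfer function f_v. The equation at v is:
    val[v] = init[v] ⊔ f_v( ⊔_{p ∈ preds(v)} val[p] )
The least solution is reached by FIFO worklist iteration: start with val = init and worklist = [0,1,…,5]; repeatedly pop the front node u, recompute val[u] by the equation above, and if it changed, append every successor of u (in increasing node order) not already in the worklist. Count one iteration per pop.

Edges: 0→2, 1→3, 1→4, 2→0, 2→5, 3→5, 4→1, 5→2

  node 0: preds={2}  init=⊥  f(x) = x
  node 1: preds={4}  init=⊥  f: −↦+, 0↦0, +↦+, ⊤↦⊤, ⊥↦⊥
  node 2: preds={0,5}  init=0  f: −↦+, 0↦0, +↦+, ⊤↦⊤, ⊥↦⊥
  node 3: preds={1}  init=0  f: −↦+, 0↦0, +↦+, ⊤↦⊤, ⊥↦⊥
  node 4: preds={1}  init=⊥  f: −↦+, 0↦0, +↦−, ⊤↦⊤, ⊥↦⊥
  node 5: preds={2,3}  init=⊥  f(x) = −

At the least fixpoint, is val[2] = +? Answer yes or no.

Trace (10 dequeues):
  [1] u=0 | in 0 | out 0 | prev ⊥ | push {}
  [2] u=1 | in ⊥ | out ⊥ | ==
  [3] u=2 | in 0 | out 0 | ==
  [4] u=3 | in ⊥ | out 0 | ==
  [5] u=4 | in ⊥ | out ⊥ | ==
  [6] u=5 | in 0 | out − | prev ⊥ | push {2}
  [7] u=2 | in ⊤ | out ⊤ | prev 0 | push {0,5}
  [8] u=0 | in ⊤ | out ⊤ | prev 0 | push {2}
  [9] u=5 | in ⊤ | out − | ==
  [10] u=2 | in ⊤ | out ⊤ | ==

Converged values:
  [0] ⊤
  [1] ⊥
  [2] ⊤
  [3] 0
  [4] ⊥
  [5] −

no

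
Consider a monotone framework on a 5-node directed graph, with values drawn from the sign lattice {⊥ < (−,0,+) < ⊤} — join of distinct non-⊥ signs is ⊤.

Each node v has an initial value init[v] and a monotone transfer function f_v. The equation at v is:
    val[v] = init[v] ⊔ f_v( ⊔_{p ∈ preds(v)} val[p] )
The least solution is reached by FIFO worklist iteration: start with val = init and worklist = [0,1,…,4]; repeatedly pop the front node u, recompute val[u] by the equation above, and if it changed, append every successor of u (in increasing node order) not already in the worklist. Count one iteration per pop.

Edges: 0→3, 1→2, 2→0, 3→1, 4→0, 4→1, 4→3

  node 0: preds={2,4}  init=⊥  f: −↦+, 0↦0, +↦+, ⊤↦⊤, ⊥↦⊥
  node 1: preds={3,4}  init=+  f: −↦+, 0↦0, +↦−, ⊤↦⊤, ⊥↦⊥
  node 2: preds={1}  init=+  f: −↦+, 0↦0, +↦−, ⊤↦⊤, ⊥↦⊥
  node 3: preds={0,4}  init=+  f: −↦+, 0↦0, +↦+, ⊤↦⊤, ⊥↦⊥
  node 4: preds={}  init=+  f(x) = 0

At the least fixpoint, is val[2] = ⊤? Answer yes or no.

Trace (9 dequeues):
  [1] u=0 | in + | out + | prev ⊥ | push {}
  [2] u=1 | in + | out ⊤ | prev + | push {}
  [3] u=2 | in ⊤ | out ⊤ | prev + | push {0}
  [4] u=3 | in + | out + | ==
  [5] u=4 | in ⊥ | out ⊤ | prev + | push {1,3}
  [6] u=0 | in ⊤ | out ⊤ | prev + | push {}
  [7] u=1 | in ⊤ | out ⊤ | ==
  [8] u=3 | in ⊤ | out ⊤ | prev + | push {1}
  [9] u=1 | in ⊤ | out ⊤ | ==

Converged values:
  [0] ⊤
  [1] ⊤
  [2] ⊤
  [3] ⊤
  [4] ⊤

yes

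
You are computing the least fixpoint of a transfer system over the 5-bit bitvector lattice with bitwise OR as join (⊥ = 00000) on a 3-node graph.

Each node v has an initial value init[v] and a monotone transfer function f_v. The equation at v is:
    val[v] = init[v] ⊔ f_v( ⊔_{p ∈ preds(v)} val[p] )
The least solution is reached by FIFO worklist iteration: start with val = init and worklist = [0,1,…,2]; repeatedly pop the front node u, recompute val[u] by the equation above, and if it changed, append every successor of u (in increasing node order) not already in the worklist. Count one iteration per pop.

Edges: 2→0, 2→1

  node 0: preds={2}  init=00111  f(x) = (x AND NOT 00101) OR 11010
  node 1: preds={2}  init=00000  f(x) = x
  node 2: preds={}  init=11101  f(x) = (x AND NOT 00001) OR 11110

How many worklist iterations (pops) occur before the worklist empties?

Trace (5 dequeues):
  [1] u=0 | in 11101 | out 11111 | prev 00111 | push {}
  [2] u=1 | in 11101 | out 11101 | prev 00000 | push {}
  [3] u=2 | in 00000 | out 11111 | prev 11101 | push {0,1}
  [4] u=0 | in 11111 | out 11111 | ==
  [5] u=1 | in 11111 | out 11111 | prev 11101 | push {}

Converged values:
  [0] 11111
  [1] 11111
  [2] 11111

5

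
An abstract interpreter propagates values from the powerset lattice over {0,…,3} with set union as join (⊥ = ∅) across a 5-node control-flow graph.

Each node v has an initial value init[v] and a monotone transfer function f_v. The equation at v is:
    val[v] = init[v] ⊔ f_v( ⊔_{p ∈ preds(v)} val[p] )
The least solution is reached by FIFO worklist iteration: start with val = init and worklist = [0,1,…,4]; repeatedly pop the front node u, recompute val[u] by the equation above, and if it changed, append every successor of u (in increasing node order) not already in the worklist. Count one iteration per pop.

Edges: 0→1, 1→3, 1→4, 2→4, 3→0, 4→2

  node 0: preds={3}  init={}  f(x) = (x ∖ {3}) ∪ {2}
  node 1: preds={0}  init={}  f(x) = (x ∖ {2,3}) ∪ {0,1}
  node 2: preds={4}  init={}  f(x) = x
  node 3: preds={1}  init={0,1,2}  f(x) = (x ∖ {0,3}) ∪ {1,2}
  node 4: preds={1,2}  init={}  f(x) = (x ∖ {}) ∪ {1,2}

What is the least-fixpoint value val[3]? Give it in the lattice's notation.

{0,1,2}

Iteration log — 7 steps:
  step 1. node 0  ⊔preds={0,1,2}  new={0,1,2}  old={}  +wl: 
  step 2. node 1  ⊔preds={0,1,2}  new={0,1}  old={}  +wl: 
  step 3. node 2  ⊔preds={}  new={}  stable
  step 4. node 3  ⊔preds={0,1}  new={0,1,2}  stable
  step 5. node 4  ⊔preds={0,1}  new={0,1,2}  old={}  +wl: 2
  step 6. node 2  ⊔preds={0,1,2}  new={0,1,2}  old={}  +wl: 4
  step 7. node 4  ⊔preds={0,1,2}  new={0,1,2}  stable

Least fixpoint reached:
  node 0: {0,1,2}
  node 1: {0,1}
  node 2: {0,1,2}
  node 3: {0,1,2}
  node 4: {0,1,2}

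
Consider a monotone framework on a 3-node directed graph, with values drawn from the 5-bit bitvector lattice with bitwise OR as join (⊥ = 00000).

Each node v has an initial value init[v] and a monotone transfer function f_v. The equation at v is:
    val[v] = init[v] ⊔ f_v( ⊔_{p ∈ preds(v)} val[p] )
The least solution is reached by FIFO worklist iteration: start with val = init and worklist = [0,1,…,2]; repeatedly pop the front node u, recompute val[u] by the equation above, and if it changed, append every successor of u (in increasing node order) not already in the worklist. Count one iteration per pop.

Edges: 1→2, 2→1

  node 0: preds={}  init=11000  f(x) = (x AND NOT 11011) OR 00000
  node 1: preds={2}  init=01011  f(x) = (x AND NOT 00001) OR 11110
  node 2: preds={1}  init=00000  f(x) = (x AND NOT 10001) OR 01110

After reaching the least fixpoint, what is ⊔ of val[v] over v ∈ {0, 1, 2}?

Worklist (4 pops):
  #1 pop 0: in=00000 → 11000 (no change)
  #2 pop 1: in=00000 → 11111 (was 01011); enqueue []
  #3 pop 2: in=11111 → 01110 (was 00000); enqueue [1]
  #4 pop 1: in=01110 → 11111 (no change)

Fixpoint:
  val[0] = 11000
  val[1] = 11111
  val[2] = 01110

11111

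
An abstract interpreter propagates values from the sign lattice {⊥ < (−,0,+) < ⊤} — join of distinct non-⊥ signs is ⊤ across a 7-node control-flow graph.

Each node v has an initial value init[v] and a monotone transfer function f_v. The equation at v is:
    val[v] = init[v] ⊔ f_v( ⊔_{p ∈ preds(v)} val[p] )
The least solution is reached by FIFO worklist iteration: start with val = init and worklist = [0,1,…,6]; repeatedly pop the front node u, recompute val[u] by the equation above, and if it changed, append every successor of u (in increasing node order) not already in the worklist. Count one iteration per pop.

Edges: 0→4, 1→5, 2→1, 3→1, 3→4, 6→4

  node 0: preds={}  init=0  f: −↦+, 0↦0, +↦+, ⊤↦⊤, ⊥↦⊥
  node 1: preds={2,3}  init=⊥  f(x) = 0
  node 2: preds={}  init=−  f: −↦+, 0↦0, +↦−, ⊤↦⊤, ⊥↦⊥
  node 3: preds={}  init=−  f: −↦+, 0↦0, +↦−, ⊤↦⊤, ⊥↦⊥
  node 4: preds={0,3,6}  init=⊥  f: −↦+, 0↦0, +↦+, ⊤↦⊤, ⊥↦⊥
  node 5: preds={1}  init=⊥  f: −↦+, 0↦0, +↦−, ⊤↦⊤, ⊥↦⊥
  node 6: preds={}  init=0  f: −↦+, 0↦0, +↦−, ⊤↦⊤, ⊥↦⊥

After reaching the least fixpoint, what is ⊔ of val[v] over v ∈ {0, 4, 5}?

Trace (7 dequeues):
  [1] u=0 | in ⊥ | out 0 | ==
  [2] u=1 | in − | out 0 | prev ⊥ | push {}
  [3] u=2 | in ⊥ | out − | ==
  [4] u=3 | in ⊥ | out − | ==
  [5] u=4 | in ⊤ | out ⊤ | prev ⊥ | push {}
  [6] u=5 | in 0 | out 0 | prev ⊥ | push {}
  [7] u=6 | in ⊥ | out 0 | ==

Converged values:
  [0] 0
  [1] 0
  [2] −
  [3] −
  [4] ⊤
  [5] 0
  [6] 0

⊤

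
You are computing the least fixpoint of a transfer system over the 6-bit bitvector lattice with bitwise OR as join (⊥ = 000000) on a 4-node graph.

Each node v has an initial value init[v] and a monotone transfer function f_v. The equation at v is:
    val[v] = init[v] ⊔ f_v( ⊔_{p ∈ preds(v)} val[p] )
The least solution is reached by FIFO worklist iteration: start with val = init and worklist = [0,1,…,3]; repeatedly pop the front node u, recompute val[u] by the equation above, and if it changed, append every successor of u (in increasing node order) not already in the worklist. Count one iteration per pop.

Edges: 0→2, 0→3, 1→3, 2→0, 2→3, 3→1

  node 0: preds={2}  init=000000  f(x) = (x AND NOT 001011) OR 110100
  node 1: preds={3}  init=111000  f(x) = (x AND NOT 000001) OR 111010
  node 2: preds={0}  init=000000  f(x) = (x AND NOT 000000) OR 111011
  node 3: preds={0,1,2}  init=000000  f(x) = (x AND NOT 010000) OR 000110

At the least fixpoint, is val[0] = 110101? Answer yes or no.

Worklist (7 pops):
  #1 pop 0: in=000000 → 110100 (was 000000); enqueue []
  #2 pop 1: in=000000 → 111010 (was 111000); enqueue []
  #3 pop 2: in=110100 → 111111 (was 000000); enqueue [0]
  #4 pop 3: in=111111 → 101111 (was 000000); enqueue [1]
  #5 pop 0: in=111111 → 110100 (no change)
  #6 pop 1: in=101111 → 111110 (was 111010); enqueue [3]
  #7 pop 3: in=111111 → 101111 (no change)

Fixpoint:
  val[0] = 110100
  val[1] = 111110
  val[2] = 111111
  val[3] = 101111

no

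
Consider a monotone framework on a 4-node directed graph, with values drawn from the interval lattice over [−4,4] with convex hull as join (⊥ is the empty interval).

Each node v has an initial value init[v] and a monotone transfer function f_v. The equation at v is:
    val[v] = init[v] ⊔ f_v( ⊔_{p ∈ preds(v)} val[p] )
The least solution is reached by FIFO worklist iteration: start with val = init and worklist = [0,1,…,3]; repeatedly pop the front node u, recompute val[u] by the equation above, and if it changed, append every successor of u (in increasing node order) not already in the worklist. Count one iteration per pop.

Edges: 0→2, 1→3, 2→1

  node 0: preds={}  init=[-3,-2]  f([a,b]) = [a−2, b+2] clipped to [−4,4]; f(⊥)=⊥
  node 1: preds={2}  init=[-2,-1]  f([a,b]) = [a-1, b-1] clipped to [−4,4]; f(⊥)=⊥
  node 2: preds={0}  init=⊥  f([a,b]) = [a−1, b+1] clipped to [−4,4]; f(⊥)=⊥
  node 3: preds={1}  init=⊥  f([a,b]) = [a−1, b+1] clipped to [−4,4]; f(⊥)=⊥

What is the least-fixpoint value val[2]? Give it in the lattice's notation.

Trace (6 dequeues):
  [1] u=0 | in ⊥ | out [-3,-2] | ==
  [2] u=1 | in ⊥ | out [-2,-1] | ==
  [3] u=2 | in [-3,-2] | out [-4,-1] | prev ⊥ | push {1}
  [4] u=3 | in [-2,-1] | out [-3,0] | prev ⊥ | push {}
  [5] u=1 | in [-4,-1] | out [-4,-1] | prev [-2,-1] | push {3}
  [6] u=3 | in [-4,-1] | out [-4,0] | prev [-3,0] | push {}

Converged values:
  [0] [-3,-2]
  [1] [-4,-1]
  [2] [-4,-1]
  [3] [-4,0]

[-4,-1]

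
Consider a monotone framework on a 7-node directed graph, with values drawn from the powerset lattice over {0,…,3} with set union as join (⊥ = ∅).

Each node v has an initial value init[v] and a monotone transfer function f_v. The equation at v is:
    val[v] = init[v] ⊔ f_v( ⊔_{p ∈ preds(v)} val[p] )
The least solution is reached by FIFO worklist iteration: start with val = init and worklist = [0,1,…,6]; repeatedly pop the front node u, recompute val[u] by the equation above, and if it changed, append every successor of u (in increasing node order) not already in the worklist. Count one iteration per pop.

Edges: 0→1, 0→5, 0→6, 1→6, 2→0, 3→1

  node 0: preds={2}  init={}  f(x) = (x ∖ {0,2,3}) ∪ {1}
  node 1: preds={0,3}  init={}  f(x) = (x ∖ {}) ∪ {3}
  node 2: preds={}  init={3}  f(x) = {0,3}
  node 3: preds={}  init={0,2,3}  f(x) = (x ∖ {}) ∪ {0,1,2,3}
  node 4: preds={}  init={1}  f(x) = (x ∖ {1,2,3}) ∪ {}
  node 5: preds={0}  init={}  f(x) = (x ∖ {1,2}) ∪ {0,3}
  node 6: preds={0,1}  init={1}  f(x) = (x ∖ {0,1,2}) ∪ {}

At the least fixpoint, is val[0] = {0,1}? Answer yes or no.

no

Worklist (9 pops):
  #1 pop 0: in={3} → {1} (was {}); enqueue []
  #2 pop 1: in={0,1,2,3} → {0,1,2,3} (was {}); enqueue []
  #3 pop 2: in={} → {0,3} (was {3}); enqueue [0]
  #4 pop 3: in={} → {0,1,2,3} (was {0,2,3}); enqueue [1]
  #5 pop 4: in={} → {1} (no change)
  #6 pop 5: in={1} → {0,3} (was {}); enqueue []
  #7 pop 6: in={0,1,2,3} → {1,3} (was {1}); enqueue []
  #8 pop 0: in={0,3} → {1} (no change)
  #9 pop 1: in={0,1,2,3} → {0,1,2,3} (no change)

Fixpoint:
  val[0] = {1}
  val[1] = {0,1,2,3}
  val[2] = {0,3}
  val[3] = {0,1,2,3}
  val[4] = {1}
  val[5] = {0,3}
  val[6] = {1,3}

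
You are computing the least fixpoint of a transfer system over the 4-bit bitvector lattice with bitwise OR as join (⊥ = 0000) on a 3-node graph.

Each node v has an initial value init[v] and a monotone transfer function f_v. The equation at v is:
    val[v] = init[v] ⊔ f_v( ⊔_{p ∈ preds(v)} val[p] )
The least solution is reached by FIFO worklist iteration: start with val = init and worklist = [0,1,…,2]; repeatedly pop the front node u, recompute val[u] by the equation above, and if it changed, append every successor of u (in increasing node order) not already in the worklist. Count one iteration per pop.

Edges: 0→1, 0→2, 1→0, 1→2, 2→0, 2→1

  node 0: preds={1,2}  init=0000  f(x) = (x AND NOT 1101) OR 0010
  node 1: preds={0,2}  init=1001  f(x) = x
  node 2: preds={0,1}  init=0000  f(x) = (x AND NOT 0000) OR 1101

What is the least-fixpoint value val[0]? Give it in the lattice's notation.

0010

Worklist (7 pops):
  #1 pop 0: in=1001 → 0010 (was 0000); enqueue []
  #2 pop 1: in=0010 → 1011 (was 1001); enqueue [0]
  #3 pop 2: in=1011 → 1111 (was 0000); enqueue [1]
  #4 pop 0: in=1111 → 0010 (no change)
  #5 pop 1: in=1111 → 1111 (was 1011); enqueue [0,2]
  #6 pop 0: in=1111 → 0010 (no change)
  #7 pop 2: in=1111 → 1111 (no change)

Fixpoint:
  val[0] = 0010
  val[1] = 1111
  val[2] = 1111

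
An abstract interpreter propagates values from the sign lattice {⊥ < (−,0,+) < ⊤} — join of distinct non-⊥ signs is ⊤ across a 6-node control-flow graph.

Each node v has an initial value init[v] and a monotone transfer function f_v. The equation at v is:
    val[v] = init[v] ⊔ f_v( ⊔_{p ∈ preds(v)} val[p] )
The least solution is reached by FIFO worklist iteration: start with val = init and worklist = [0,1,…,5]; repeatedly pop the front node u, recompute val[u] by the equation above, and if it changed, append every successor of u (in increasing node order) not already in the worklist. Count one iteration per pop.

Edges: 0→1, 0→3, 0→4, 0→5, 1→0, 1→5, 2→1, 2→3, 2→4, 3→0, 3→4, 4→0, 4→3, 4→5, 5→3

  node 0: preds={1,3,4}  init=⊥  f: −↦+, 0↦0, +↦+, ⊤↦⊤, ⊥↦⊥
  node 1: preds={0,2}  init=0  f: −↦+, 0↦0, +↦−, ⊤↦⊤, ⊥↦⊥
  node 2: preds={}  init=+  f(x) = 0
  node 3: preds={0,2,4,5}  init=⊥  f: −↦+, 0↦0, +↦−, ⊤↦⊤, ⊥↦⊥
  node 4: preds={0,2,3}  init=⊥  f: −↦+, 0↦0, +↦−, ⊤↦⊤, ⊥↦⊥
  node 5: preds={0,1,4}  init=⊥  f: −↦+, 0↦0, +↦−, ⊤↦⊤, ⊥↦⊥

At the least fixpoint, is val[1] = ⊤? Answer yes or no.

yes

Worklist (11 pops):
  #1 pop 0: in=0 → 0 (was ⊥); enqueue []
  #2 pop 1: in=⊤ → ⊤ (was 0); enqueue [0]
  #3 pop 2: in=⊥ → ⊤ (was +); enqueue [1]
  #4 pop 3: in=⊤ → ⊤ (was ⊥); enqueue []
  #5 pop 4: in=⊤ → ⊤ (was ⊥); enqueue [3]
  #6 pop 5: in=⊤ → ⊤ (was ⊥); enqueue []
  #7 pop 0: in=⊤ → ⊤ (was 0); enqueue [4,5]
  #8 pop 1: in=⊤ → ⊤ (no change)
  #9 pop 3: in=⊤ → ⊤ (no change)
  #10 pop 4: in=⊤ → ⊤ (no change)
  #11 pop 5: in=⊤ → ⊤ (no change)

Fixpoint:
  val[0] = ⊤
  val[1] = ⊤
  val[2] = ⊤
  val[3] = ⊤
  val[4] = ⊤
  val[5] = ⊤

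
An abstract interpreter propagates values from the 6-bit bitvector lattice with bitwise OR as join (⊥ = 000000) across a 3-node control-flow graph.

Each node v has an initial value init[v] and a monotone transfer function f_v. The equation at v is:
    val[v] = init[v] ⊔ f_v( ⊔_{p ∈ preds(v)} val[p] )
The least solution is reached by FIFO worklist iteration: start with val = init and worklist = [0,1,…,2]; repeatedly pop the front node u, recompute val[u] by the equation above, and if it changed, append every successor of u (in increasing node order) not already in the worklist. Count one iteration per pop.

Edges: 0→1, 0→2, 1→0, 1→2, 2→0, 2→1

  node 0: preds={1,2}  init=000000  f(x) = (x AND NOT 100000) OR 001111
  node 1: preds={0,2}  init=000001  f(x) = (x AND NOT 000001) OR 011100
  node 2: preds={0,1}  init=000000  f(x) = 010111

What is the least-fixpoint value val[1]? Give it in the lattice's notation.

011111

Trace (6 dequeues):
  [1] u=0 | in 000001 | out 001111 | prev 000000 | push {}
  [2] u=1 | in 001111 | out 011111 | prev 000001 | push {0}
  [3] u=2 | in 011111 | out 010111 | prev 000000 | push {1}
  [4] u=0 | in 011111 | out 011111 | prev 001111 | push {2}
  [5] u=1 | in 011111 | out 011111 | ==
  [6] u=2 | in 011111 | out 010111 | ==

Converged values:
  [0] 011111
  [1] 011111
  [2] 010111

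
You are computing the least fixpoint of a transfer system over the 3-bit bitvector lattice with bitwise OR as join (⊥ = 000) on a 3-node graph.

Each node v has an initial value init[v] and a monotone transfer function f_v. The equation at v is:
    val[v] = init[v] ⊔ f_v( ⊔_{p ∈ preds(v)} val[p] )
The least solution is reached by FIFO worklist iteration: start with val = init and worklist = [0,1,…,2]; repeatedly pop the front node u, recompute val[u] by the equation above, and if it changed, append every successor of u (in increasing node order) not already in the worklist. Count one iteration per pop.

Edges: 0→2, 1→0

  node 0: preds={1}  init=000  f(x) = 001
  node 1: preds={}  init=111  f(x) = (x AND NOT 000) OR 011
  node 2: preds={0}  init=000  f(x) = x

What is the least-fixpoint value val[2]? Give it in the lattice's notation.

001

Iteration log — 3 steps:
  step 1. node 0  ⊔preds=111  new=001  old=000  +wl: 
  step 2. node 1  ⊔preds=000  new=111  stable
  step 3. node 2  ⊔preds=001  new=001  old=000  +wl: 

Least fixpoint reached:
  node 0: 001
  node 1: 111
  node 2: 001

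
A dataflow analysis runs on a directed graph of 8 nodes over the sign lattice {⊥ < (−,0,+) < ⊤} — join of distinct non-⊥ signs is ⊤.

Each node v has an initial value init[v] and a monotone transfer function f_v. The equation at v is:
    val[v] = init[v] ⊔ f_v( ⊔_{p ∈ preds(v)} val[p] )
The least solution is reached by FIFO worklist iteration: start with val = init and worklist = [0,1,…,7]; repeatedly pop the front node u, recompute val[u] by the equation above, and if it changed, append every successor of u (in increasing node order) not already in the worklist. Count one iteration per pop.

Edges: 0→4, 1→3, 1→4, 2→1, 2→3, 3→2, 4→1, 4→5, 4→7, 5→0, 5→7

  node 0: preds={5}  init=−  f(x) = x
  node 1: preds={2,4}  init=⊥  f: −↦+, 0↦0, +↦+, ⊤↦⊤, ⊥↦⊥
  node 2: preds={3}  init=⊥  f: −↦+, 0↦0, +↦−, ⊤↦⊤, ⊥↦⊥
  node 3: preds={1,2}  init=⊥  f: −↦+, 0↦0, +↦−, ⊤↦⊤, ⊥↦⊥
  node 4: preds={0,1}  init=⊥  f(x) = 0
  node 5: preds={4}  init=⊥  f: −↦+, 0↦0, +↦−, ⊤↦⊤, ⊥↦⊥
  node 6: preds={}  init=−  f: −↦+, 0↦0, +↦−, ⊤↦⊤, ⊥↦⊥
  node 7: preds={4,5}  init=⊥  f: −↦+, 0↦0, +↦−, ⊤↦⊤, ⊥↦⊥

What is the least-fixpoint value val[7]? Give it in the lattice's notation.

0

Iteration log — 15 steps:
  step 1. node 0  ⊔preds=⊥  new=−  stable
  step 2. node 1  ⊔preds=⊥  new=⊥  stable
  step 3. node 2  ⊔preds=⊥  new=⊥  stable
  step 4. node 3  ⊔preds=⊥  new=⊥  stable
  step 5. node 4  ⊔preds=−  new=0  old=⊥  +wl: 1
  step 6. node 5  ⊔preds=0  new=0  old=⊥  +wl: 0
  step 7. node 6  ⊔preds=⊥  new=−  stable
  step 8. node 7  ⊔preds=0  new=0  old=⊥  +wl: 
  step 9. node 1  ⊔preds=0  new=0  old=⊥  +wl: 3,4
  step 10. node 0  ⊔preds=0  new=⊤  old=−  +wl: 
  step 11. node 3  ⊔preds=0  new=0  old=⊥  +wl: 2
  step 12. node 4  ⊔preds=⊤  new=0  stable
  step 13. node 2  ⊔preds=0  new=0  old=⊥  +wl: 1,3
  step 14. node 1  ⊔preds=0  new=0  stable
  step 15. node 3  ⊔preds=0  new=0  stable

Least fixpoint reached:
  node 0: ⊤
  node 1: 0
  node 2: 0
  node 3: 0
  node 4: 0
  node 5: 0
  node 6: −
  node 7: 0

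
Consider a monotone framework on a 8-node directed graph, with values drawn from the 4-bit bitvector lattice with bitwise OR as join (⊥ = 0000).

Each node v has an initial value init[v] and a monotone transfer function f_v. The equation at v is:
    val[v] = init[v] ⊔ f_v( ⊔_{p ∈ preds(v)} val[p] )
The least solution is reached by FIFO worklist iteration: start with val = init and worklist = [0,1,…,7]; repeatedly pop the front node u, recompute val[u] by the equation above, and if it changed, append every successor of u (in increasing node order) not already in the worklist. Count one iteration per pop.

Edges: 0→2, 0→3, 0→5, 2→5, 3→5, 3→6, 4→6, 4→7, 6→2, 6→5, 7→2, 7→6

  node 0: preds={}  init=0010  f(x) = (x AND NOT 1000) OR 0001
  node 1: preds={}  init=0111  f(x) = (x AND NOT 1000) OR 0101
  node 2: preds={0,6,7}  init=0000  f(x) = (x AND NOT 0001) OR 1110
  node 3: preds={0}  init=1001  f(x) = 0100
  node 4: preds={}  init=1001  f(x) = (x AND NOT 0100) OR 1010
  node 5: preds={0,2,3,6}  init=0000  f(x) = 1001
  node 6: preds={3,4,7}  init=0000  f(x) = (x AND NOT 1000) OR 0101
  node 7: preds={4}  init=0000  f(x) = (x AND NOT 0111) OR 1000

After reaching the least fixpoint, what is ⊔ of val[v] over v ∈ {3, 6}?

Worklist (11 pops):
  #1 pop 0: in=0000 → 0011 (was 0010); enqueue []
  #2 pop 1: in=0000 → 0111 (no change)
  #3 pop 2: in=0011 → 1110 (was 0000); enqueue []
  #4 pop 3: in=0011 → 1101 (was 1001); enqueue []
  #5 pop 4: in=0000 → 1011 (was 1001); enqueue []
  #6 pop 5: in=1111 → 1001 (was 0000); enqueue []
  #7 pop 6: in=1111 → 0111 (was 0000); enqueue [2,5]
  #8 pop 7: in=1011 → 1000 (was 0000); enqueue [6]
  #9 pop 2: in=1111 → 1110 (no change)
  #10 pop 5: in=1111 → 1001 (no change)
  #11 pop 6: in=1111 → 0111 (no change)

Fixpoint:
  val[0] = 0011
  val[1] = 0111
  val[2] = 1110
  val[3] = 1101
  val[4] = 1011
  val[5] = 1001
  val[6] = 0111
  val[7] = 1000

1111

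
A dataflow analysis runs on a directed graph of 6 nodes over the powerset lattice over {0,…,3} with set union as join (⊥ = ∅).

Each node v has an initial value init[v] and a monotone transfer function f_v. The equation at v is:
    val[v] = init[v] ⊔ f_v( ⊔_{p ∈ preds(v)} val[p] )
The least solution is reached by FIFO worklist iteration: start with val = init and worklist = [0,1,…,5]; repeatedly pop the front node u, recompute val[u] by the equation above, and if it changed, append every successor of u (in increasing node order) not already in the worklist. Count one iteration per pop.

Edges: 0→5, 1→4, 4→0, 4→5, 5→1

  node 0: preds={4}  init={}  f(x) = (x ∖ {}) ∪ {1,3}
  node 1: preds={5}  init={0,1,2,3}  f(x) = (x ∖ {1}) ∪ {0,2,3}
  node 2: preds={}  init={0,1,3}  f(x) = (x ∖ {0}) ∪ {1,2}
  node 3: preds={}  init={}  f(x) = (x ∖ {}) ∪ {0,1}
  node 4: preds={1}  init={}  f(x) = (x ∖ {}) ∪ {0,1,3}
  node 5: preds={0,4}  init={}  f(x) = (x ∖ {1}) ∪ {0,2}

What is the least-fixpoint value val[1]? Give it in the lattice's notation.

Trace (9 dequeues):
  [1] u=0 | in {} | out {1,3} | prev {} | push {}
  [2] u=1 | in {} | out {0,1,2,3} | ==
  [3] u=2 | in {} | out {0,1,2,3} | prev {0,1,3} | push {}
  [4] u=3 | in {} | out {0,1} | prev {} | push {}
  [5] u=4 | in {0,1,2,3} | out {0,1,2,3} | prev {} | push {0}
  [6] u=5 | in {0,1,2,3} | out {0,2,3} | prev {} | push {1}
  [7] u=0 | in {0,1,2,3} | out {0,1,2,3} | prev {1,3} | push {5}
  [8] u=1 | in {0,2,3} | out {0,1,2,3} | ==
  [9] u=5 | in {0,1,2,3} | out {0,2,3} | ==

Converged values:
  [0] {0,1,2,3}
  [1] {0,1,2,3}
  [2] {0,1,2,3}
  [3] {0,1}
  [4] {0,1,2,3}
  [5] {0,2,3}

{0,1,2,3}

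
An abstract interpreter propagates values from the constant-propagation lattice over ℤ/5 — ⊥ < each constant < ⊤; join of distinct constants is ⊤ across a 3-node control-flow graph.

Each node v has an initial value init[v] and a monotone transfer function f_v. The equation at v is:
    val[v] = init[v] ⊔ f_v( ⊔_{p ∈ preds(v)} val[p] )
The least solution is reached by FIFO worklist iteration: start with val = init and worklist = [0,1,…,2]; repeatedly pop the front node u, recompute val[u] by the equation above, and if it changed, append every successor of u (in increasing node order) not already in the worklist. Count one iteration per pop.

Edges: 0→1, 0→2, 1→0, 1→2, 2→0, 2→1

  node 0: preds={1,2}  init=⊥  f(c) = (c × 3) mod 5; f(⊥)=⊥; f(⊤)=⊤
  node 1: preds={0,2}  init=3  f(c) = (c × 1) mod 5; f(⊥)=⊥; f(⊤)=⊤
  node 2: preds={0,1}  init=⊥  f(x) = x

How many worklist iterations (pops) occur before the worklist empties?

6

Iteration log — 6 steps:
  step 1. node 0  ⊔preds=3  new=4  old=⊥  +wl: 
  step 2. node 1  ⊔preds=4  new=⊤  old=3  +wl: 0
  step 3. node 2  ⊔preds=⊤  new=⊤  old=⊥  +wl: 1
  step 4. node 0  ⊔preds=⊤  new=⊤  old=4  +wl: 2
  step 5. node 1  ⊔preds=⊤  new=⊤  stable
  step 6. node 2  ⊔preds=⊤  new=⊤  stable

Least fixpoint reached:
  node 0: ⊤
  node 1: ⊤
  node 2: ⊤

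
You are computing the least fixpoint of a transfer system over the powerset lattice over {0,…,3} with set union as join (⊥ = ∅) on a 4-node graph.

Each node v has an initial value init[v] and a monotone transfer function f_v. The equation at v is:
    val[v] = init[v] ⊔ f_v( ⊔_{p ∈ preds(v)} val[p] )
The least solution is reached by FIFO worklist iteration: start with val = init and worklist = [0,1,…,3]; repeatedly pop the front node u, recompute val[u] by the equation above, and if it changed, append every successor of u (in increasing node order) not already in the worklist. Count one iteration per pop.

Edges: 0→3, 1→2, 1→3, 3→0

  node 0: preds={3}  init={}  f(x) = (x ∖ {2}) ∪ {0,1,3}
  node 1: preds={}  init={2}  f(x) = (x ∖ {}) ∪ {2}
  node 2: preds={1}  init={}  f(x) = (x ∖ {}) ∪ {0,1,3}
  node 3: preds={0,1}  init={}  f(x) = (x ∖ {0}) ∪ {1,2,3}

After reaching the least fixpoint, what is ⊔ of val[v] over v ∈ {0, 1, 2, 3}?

Worklist (5 pops):
  #1 pop 0: in={} → {0,1,3} (was {}); enqueue []
  #2 pop 1: in={} → {2} (no change)
  #3 pop 2: in={2} → {0,1,2,3} (was {}); enqueue []
  #4 pop 3: in={0,1,2,3} → {1,2,3} (was {}); enqueue [0]
  #5 pop 0: in={1,2,3} → {0,1,3} (no change)

Fixpoint:
  val[0] = {0,1,3}
  val[1] = {2}
  val[2] = {0,1,2,3}
  val[3] = {1,2,3}

{0,1,2,3}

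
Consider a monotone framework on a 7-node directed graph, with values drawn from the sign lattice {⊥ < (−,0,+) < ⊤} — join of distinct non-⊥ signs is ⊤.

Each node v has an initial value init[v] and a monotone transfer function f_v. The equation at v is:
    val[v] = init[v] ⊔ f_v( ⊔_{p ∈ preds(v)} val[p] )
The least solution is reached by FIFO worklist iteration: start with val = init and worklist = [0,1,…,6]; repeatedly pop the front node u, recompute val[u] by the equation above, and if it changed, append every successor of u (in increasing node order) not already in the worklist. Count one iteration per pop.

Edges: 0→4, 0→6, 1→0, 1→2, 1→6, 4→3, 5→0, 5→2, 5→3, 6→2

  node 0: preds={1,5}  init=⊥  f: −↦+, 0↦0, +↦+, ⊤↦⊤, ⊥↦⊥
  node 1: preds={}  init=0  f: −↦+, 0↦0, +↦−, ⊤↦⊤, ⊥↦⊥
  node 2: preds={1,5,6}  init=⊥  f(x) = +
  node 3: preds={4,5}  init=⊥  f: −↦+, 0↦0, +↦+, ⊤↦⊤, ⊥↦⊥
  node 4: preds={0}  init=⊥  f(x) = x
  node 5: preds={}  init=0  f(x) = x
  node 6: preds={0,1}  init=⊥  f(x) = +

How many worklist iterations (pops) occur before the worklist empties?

9

Iteration log — 9 steps:
  step 1. node 0  ⊔preds=0  new=0  old=⊥  +wl: 
  step 2. node 1  ⊔preds=⊥  new=0  stable
  step 3. node 2  ⊔preds=0  new=+  old=⊥  +wl: 
  step 4. node 3  ⊔preds=0  new=0  old=⊥  +wl: 
  step 5. node 4  ⊔preds=0  new=0  old=⊥  +wl: 3
  step 6. node 5  ⊔preds=⊥  new=0  stable
  step 7. node 6  ⊔preds=0  new=+  old=⊥  +wl: 2
  step 8. node 3  ⊔preds=0  new=0  stable
  step 9. node 2  ⊔preds=⊤  new=+  stable

Least fixpoint reached:
  node 0: 0
  node 1: 0
  node 2: +
  node 3: 0
  node 4: 0
  node 5: 0
  node 6: +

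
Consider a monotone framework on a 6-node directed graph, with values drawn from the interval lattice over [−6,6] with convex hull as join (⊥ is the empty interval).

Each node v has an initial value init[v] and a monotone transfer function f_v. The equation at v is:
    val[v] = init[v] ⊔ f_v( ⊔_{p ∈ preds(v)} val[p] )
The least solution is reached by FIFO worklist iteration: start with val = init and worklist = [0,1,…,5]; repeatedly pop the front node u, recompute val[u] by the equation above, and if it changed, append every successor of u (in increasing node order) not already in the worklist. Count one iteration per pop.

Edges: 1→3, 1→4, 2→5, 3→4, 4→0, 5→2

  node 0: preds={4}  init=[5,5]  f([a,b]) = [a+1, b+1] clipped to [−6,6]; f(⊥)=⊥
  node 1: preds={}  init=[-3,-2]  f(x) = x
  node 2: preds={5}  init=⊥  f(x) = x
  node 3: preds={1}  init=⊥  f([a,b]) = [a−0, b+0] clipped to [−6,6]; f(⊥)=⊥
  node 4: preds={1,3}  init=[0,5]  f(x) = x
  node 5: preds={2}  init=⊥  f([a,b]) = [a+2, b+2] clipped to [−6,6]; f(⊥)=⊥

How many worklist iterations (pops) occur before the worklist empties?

Iteration log — 7 steps:
  step 1. node 0  ⊔preds=[0,5]  new=[1,6]  old=[5,5]  +wl: 
  step 2. node 1  ⊔preds=⊥  new=[-3,-2]  stable
  step 3. node 2  ⊔preds=⊥  new=⊥  stable
  step 4. node 3  ⊔preds=[-3,-2]  new=[-3,-2]  old=⊥  +wl: 
  step 5. node 4  ⊔preds=[-3,-2]  new=[-3,5]  old=[0,5]  +wl: 0
  step 6. node 5  ⊔preds=⊥  new=⊥  stable
  step 7. node 0  ⊔preds=[-3,5]  new=[-2,6]  old=[1,6]  +wl: 

Least fixpoint reached:
  node 0: [-2,6]
  node 1: [-3,-2]
  node 2: ⊥
  node 3: [-3,-2]
  node 4: [-3,5]
  node 5: ⊥

7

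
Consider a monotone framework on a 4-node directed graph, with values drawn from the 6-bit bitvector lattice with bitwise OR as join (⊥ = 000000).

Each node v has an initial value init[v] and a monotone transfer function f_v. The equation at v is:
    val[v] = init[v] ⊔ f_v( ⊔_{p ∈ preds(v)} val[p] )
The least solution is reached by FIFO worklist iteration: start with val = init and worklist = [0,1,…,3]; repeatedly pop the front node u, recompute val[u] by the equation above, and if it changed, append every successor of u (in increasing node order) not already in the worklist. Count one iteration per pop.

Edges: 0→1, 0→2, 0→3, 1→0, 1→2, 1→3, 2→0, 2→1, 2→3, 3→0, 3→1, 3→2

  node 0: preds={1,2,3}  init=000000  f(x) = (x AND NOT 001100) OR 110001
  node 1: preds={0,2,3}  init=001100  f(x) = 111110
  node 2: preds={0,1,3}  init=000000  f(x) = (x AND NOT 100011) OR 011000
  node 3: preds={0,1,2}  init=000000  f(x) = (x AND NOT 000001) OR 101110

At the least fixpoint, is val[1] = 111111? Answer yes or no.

Iteration log — 8 steps:
  step 1. node 0  ⊔preds=001100  new=110001  old=000000  +wl: 
  step 2. node 1  ⊔preds=110001  new=111110  old=001100  +wl: 0
  step 3. node 2  ⊔preds=111111  new=011100  old=000000  +wl: 1
  step 4. node 3  ⊔preds=111111  new=111110  old=000000  +wl: 2
  step 5. node 0  ⊔preds=111110  new=110011  old=110001  +wl: 3
  step 6. node 1  ⊔preds=111111  new=111110  stable
  step 7. node 2  ⊔preds=111111  new=011100  stable
  step 8. node 3  ⊔preds=111111  new=111110  stable

Least fixpoint reached:
  node 0: 110011
  node 1: 111110
  node 2: 011100
  node 3: 111110

no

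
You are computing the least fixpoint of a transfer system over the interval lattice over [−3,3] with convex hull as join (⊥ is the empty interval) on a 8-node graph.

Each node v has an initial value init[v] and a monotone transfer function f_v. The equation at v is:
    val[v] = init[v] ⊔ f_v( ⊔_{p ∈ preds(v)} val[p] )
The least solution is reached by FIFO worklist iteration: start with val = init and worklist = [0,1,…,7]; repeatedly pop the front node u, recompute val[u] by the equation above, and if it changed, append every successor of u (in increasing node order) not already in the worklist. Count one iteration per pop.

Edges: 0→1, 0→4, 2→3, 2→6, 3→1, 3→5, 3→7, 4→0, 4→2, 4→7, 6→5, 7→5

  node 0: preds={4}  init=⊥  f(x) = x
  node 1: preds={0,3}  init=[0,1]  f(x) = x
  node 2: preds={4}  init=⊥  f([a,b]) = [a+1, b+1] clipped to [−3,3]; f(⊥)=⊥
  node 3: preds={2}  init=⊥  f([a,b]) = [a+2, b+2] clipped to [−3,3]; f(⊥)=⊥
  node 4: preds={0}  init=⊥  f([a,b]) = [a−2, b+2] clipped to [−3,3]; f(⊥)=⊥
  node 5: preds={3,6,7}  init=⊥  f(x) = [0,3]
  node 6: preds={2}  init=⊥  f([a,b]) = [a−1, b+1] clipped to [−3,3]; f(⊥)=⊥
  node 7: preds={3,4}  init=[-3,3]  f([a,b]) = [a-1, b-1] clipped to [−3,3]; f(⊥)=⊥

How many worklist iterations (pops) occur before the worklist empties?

Trace (8 dequeues):
  [1] u=0 | in ⊥ | out ⊥ | ==
  [2] u=1 | in ⊥ | out [0,1] | ==
  [3] u=2 | in ⊥ | out ⊥ | ==
  [4] u=3 | in ⊥ | out ⊥ | ==
  [5] u=4 | in ⊥ | out ⊥ | ==
  [6] u=5 | in [-3,3] | out [0,3] | prev ⊥ | push {}
  [7] u=6 | in ⊥ | out ⊥ | ==
  [8] u=7 | in ⊥ | out [-3,3] | ==

Converged values:
  [0] ⊥
  [1] [0,1]
  [2] ⊥
  [3] ⊥
  [4] ⊥
  [5] [0,3]
  [6] ⊥
  [7] [-3,3]

8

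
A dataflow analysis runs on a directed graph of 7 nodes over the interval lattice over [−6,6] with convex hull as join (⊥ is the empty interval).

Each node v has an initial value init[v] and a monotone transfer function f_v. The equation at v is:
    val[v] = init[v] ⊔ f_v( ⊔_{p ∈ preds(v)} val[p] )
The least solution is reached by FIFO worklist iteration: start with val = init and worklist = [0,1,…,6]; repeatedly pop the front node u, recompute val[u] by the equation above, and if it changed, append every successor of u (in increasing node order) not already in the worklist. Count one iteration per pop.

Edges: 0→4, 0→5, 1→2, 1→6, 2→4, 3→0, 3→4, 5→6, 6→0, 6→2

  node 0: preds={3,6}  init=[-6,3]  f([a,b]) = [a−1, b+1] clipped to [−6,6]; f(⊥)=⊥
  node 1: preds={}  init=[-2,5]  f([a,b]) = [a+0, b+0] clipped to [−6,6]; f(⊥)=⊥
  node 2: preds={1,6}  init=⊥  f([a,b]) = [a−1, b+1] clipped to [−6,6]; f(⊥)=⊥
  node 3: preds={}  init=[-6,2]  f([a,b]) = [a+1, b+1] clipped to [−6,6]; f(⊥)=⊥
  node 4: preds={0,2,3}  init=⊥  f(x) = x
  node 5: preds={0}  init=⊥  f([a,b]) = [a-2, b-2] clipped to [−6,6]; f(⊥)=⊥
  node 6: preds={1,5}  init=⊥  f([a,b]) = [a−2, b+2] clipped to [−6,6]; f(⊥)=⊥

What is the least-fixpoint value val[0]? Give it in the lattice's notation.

[-6,6]

Worklist (12 pops):
  #1 pop 0: in=[-6,2] → [-6,3] (no change)
  #2 pop 1: in=⊥ → [-2,5] (no change)
  #3 pop 2: in=[-2,5] → [-3,6] (was ⊥); enqueue []
  #4 pop 3: in=⊥ → [-6,2] (no change)
  #5 pop 4: in=[-6,6] → [-6,6] (was ⊥); enqueue []
  #6 pop 5: in=[-6,3] → [-6,1] (was ⊥); enqueue []
  #7 pop 6: in=[-6,5] → [-6,6] (was ⊥); enqueue [0,2]
  #8 pop 0: in=[-6,6] → [-6,6] (was [-6,3]); enqueue [4,5]
  #9 pop 2: in=[-6,6] → [-6,6] (was [-3,6]); enqueue []
  #10 pop 4: in=[-6,6] → [-6,6] (no change)
  #11 pop 5: in=[-6,6] → [-6,4] (was [-6,1]); enqueue [6]
  #12 pop 6: in=[-6,5] → [-6,6] (no change)

Fixpoint:
  val[0] = [-6,6]
  val[1] = [-2,5]
  val[2] = [-6,6]
  val[3] = [-6,2]
  val[4] = [-6,6]
  val[5] = [-6,4]
  val[6] = [-6,6]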